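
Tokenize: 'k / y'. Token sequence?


Scan left to right, longest-match per lexeme
Tokens: ID(k), OP(/), ID(y)


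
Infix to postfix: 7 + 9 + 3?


Left to right (same or higher precedence on left)
Postfix: 7 9 + 3 +


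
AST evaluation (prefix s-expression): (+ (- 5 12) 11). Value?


Evaluate inner: (- 5 12) = -7
Evaluate root: (+ -7 11) = 4
Result: 4


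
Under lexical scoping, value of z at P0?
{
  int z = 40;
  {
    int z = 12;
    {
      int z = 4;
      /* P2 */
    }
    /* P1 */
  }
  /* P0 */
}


z declared in the same block as P0
z = 40


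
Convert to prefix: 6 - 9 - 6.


left-to-right (same/higher precedence on left): tree is (- (- 6 9) 6)
Prefix: - - 6 9 6


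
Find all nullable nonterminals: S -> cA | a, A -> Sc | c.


A nonterminal is nullable iff some alternative derives ε (directly, or every symbol in it is nullable)
Nullable: {}


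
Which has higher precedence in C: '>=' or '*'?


'*' is multiplicative (level 10); '>=' is relational (level 7)
Higher level binds tighter
'*' has higher precedence than '>='


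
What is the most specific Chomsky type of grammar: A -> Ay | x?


Left-linear: every RHS is a terminal or one nonterminal followed by a terminal
Classification: Type 3 (Regular)


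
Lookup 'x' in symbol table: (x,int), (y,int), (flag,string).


Lookup 'x' → type int


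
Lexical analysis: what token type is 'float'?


Pattern: reserved word
Type: KEYWORD


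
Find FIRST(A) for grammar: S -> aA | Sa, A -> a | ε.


Per alternative of A: FIRST(a) = {a}; FIRST(ε) = {ε}
FIRST(A) = {a, ε}


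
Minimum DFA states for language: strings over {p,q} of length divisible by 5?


Track length mod 5: states 0..4, accept at 0
Minimal DFA: 5 states


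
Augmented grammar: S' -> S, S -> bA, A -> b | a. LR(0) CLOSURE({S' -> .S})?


Start: S' -> .S
For each item with dot before a nonterminal B, add B -> .γ for every B-production
Closure: [S' -> .S, S -> .bA]


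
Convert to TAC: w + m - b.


Break into single-operator statements:
t1 = w + m
t2 = t1 - b


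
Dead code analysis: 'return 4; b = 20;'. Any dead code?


statement follows a return and is unreachable
Dead: 'b = 20'


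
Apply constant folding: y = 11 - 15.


11 - 15 = -4 at compile time
Optimized: y = -4


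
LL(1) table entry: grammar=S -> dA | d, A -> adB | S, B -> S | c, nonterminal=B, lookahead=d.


For [B, d]: 'd' ∈ FIRST(S)
Entry: B -> S


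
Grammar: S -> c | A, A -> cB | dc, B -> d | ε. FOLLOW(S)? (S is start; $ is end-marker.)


$ ∈ FOLLOW(S). For each A -> αBβ: add FIRST(β)\{ε} to FOLLOW(B); if β nullable, add FOLLOW(A).
FOLLOW(S) = {$}


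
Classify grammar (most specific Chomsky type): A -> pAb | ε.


Single nonterminal LHS, but p^n b^n is not regular
Classification: Type 2 (Context-Free)


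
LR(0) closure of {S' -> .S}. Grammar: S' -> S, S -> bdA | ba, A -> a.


Start: S' -> .S
For each item with dot before a nonterminal B, add B -> .γ for every B-production
Closure: [S' -> .S, S -> .bdA, S -> .ba]


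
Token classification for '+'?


Pattern: operator symbol
Type: OPERATOR


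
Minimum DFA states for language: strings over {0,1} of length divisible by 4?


Track length mod 4: states 0..3, accept at 0
Minimal DFA: 4 states


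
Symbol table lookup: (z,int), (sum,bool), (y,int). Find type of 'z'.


Lookup 'z' → type int


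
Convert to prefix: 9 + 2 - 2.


left-to-right (same/higher precedence on left): tree is (- (+ 9 2) 2)
Prefix: - + 9 2 2


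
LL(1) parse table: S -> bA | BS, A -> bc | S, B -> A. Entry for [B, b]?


For [B, b]: 'b' ∈ FIRST(A)
Entry: B -> A


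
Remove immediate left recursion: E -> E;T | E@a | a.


Left-recursive alternatives: E;T, E@a; non-recursive: a
Introduce E': E -> aE', E' -> ;TE' | @aE' | ε


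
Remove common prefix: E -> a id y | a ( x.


Common prefix: 'a'
Factored: E -> a E', E' -> id y | ( x


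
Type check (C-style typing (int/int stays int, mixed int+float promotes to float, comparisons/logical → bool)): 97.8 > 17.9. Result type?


Operand types: float > float
Rule: comparison yields bool
Result type: bool


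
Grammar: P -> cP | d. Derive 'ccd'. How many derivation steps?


Derivation: P => cP => ccP => ccd
Steps: 3


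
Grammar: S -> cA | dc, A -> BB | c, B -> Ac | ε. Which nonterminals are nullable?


A nonterminal is nullable iff some alternative derives ε (directly, or every symbol in it is nullable)
Nullable: {A, B}


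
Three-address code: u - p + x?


Break into single-operator statements:
t1 = u - p
t2 = t1 + x


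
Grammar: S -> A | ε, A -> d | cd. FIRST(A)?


Per alternative of A: FIRST(d) = {d}; FIRST(cd) = {c}
FIRST(A) = {c, d}


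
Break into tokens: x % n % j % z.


Scan left to right, longest-match per lexeme
Tokens: ID(x), OP(%), ID(n), OP(%), ID(j), OP(%), ID(z)


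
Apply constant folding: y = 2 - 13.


2 - 13 = -11 at compile time
Optimized: y = -11


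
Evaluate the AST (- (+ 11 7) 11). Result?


Evaluate inner: (+ 11 7) = 18
Evaluate root: (- 18 11) = 7
Result: 7


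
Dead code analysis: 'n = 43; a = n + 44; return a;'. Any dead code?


n is read by a's definition; a is returned
No dead code


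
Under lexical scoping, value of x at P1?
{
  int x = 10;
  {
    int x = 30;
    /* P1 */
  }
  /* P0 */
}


x declared in the same block as P1
x = 30


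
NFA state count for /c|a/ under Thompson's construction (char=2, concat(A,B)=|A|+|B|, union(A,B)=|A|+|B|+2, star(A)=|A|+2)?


Syntax tree has 2 char leaf(s), 1 union(s), 0 star(s)
chars contribute 2×2 = 4; each union adds +2; each star adds +2
Total: 4 + 2 + 0 = 6 states


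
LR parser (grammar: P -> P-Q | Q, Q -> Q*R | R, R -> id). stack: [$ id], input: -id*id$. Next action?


'id' on top is the handle for R -> id
Action: reduce (R -> id)


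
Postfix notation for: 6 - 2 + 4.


Left to right (same or higher precedence on left)
Postfix: 6 2 - 4 +


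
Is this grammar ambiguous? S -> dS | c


right-linear, alternatives start with distinct terminals 'd' vs 'c': unique leftmost derivation
Unambiguous


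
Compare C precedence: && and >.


'>' is relational (level 7); '&&' is logical AND (level 2)
Higher level binds tighter
'>' has higher precedence than '&&'


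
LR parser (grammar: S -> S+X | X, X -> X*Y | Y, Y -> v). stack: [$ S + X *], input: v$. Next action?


no handle; shift 'v'
Action: shift


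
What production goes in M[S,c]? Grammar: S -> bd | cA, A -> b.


For [S, c]: 'c' ∈ FIRST(cA)
Entry: S -> cA


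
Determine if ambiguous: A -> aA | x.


right-linear, alternatives start with distinct terminals 'a' vs 'x': unique leftmost derivation
Unambiguous


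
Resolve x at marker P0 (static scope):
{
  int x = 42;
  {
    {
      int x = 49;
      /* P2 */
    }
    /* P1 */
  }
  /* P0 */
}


x declared in the same block as P0
x = 42


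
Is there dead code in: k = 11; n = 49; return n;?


k is assigned but never read
Dead: 'k = 11'


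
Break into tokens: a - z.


Scan left to right, longest-match per lexeme
Tokens: ID(a), OP(-), ID(z)


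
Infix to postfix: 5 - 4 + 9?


Left to right (same or higher precedence on left)
Postfix: 5 4 - 9 +


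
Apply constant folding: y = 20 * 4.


20 * 4 = 80 at compile time
Optimized: y = 80


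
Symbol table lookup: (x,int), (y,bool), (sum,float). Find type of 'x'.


Lookup 'x' → type int


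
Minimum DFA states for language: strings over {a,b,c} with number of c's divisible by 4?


Track (count of c) mod 4: states 0..3, accept at 0
Minimal DFA: 4 states


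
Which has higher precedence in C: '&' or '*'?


'*' is multiplicative (level 10); '&' is bitwise AND (level 5)
Higher level binds tighter
'*' has higher precedence than '&'


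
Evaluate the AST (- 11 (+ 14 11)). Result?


Evaluate inner: (+ 14 11) = 25
Evaluate root: (- 11 25) = -14
Result: -14


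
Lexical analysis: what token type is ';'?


Pattern: delimiter/punctuation
Type: PUNCTUATION


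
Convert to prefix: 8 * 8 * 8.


left-to-right (same/higher precedence on left): tree is (* (* 8 8) 8)
Prefix: * * 8 8 8


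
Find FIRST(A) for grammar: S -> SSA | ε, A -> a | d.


Per alternative of A: FIRST(a) = {a}; FIRST(d) = {d}
FIRST(A) = {a, d}


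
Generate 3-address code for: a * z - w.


Break into single-operator statements:
t1 = a * z
t2 = t1 - w


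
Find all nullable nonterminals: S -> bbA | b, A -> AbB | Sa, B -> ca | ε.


A nonterminal is nullable iff some alternative derives ε (directly, or every symbol in it is nullable)
Nullable: {B}


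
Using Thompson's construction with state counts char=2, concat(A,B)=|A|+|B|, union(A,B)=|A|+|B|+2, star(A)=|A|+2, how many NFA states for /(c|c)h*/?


Syntax tree has 3 char leaf(s), 1 union(s), 1 star(s)
chars contribute 3×2 = 6; each union adds +2; each star adds +2
Total: 6 + 2 + 2 = 10 states


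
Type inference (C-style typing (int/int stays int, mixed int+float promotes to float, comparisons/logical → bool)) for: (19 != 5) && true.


Operand types: bool && bool
Rule: logical operators take bool operands and yield bool
Result type: bool


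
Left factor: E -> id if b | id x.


Common prefix: 'id'
Factored: E -> id E', E' -> if b | x


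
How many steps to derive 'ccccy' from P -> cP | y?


Derivation: P => cP => ccP => cccP => ccccP => ccccy
Steps: 5


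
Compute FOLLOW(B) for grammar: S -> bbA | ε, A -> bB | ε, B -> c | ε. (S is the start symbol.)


$ ∈ FOLLOW(S). For each A -> αBβ: add FIRST(β)\{ε} to FOLLOW(B); if β nullable, add FOLLOW(A).
FOLLOW(B) = {$}


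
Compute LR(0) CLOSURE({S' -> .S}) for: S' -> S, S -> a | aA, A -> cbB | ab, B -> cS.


Start: S' -> .S
For each item with dot before a nonterminal B, add B -> .γ for every B-production
Closure: [S' -> .S, S -> .a, S -> .aA]


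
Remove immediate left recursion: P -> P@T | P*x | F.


Left-recursive alternatives: P@T, P*x; non-recursive: F
Introduce P': P -> FP', P' -> @TP' | *xP' | ε


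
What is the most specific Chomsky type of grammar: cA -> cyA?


LHS has context (more than one symbol) and |LHS| ≤ |RHS|
Classification: Type 1 (Context-Sensitive)


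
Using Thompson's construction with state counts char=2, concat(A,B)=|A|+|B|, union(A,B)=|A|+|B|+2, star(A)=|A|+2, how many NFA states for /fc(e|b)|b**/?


Syntax tree has 5 char leaf(s), 2 union(s), 2 star(s)
chars contribute 5×2 = 10; each union adds +2; each star adds +2
Total: 10 + 4 + 4 = 18 states


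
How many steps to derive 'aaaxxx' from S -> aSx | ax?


Derivation: S => aSx => aaSxx => aaaxxx
Steps: 3


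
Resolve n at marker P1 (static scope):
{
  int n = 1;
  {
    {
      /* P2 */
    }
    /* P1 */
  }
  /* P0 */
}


P1's block does not declare n; resolves to the enclosing declaration at depth 0
n = 1


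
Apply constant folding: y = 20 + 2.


20 + 2 = 22 at compile time
Optimized: y = 22


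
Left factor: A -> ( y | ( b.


Common prefix: '('
Factored: A -> ( A', A' -> y | b


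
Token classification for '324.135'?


Pattern: digits with a decimal point
Type: FLOAT_LITERAL


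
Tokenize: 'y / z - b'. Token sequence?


Scan left to right, longest-match per lexeme
Tokens: ID(y), OP(/), ID(z), OP(-), ID(b)


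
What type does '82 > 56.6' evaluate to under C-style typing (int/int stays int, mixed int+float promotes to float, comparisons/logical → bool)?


Operand types: int > float
Rule: comparison yields bool
Result type: bool


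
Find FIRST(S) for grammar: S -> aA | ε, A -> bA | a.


Per alternative of S: FIRST(aA) = {a}; FIRST(ε) = {ε}
FIRST(S) = {a, ε}


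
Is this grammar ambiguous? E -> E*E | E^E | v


'v*v^v' has two parse trees (no precedence encoded between * and ^)
Ambiguous


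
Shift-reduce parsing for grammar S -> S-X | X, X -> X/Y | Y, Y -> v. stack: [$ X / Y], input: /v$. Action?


handle 'X/Y' on top
Action: reduce (X -> X/Y)


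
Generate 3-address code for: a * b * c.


Break into single-operator statements:
t1 = a * b
t2 = t1 * c


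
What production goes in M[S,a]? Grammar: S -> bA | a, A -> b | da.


For [S, a]: 'a' ∈ FIRST(a)
Entry: S -> a


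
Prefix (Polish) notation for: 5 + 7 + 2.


left-to-right (same/higher precedence on left): tree is (+ (+ 5 7) 2)
Prefix: + + 5 7 2


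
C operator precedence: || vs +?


'+' is additive (level 9); '||' is logical OR (level 1)
Higher level binds tighter
'+' has higher precedence than '||'


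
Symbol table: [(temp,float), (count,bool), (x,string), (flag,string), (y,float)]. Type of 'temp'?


Lookup 'temp' → type float


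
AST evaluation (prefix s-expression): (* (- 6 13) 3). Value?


Evaluate inner: (- 6 13) = -7
Evaluate root: (* -7 3) = -21
Result: -21


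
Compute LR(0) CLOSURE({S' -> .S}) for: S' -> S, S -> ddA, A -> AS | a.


Start: S' -> .S
For each item with dot before a nonterminal B, add B -> .γ for every B-production
Closure: [S' -> .S, S -> .ddA]


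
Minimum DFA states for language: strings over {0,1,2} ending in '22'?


Track the longest suffix of input matching a prefix of '22': 3 classes (prefixes of length 0..2)
Minimal DFA: 3 states


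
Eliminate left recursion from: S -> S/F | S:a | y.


Left-recursive alternatives: S/F, S:a; non-recursive: y
Introduce S': S -> yS', S' -> /FS' | :aS' | ε


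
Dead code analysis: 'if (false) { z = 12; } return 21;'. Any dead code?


condition is constant false, so the whole block is unreachable
Dead: 'if (false) { z = 12; }'


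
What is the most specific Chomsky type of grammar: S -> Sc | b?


Left-linear: every RHS is a terminal or one nonterminal followed by a terminal
Classification: Type 3 (Regular)


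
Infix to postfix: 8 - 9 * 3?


* has higher precedence, evaluate 9*3 first
Postfix: 8 9 3 * -


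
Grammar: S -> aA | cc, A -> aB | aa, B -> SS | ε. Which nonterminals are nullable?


A nonterminal is nullable iff some alternative derives ε (directly, or every symbol in it is nullable)
Nullable: {B}


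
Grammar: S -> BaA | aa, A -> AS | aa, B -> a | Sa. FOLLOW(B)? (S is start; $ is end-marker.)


$ ∈ FOLLOW(S). For each A -> αBβ: add FIRST(β)\{ε} to FOLLOW(B); if β nullable, add FOLLOW(A).
FOLLOW(B) = {a}


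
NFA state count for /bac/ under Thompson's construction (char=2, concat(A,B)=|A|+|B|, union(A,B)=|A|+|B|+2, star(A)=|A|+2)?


Syntax tree has 3 char leaf(s), 0 union(s), 0 star(s)
chars contribute 3×2 = 6; each union adds +2; each star adds +2
Total: 6 + 0 + 0 = 6 states


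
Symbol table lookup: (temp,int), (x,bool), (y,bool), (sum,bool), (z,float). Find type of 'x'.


Lookup 'x' → type bool


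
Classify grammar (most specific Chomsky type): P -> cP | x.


Right-linear: every RHS is a terminal or a terminal followed by one nonterminal
Classification: Type 3 (Regular)


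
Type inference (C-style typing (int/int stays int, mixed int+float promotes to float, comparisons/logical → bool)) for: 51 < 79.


Operand types: int < int
Rule: comparison yields bool
Result type: bool


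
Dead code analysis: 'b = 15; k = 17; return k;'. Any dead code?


b is assigned but never read
Dead: 'b = 15'


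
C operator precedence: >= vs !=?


'>=' is relational (level 7); '!=' is equality (level 6)
Higher level binds tighter
'>=' has higher precedence than '!='


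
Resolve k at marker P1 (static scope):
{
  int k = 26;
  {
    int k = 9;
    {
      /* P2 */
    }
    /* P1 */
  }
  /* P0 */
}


k declared in the same block as P1
k = 9


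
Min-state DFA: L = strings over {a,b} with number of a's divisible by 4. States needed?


Track (count of a) mod 4: states 0..3, accept at 0
Minimal DFA: 4 states


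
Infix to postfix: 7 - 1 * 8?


* has higher precedence, evaluate 1*8 first
Postfix: 7 1 8 * -


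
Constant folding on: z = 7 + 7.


7 + 7 = 14 at compile time
Optimized: z = 14


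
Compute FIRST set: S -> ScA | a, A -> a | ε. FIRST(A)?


Per alternative of A: FIRST(a) = {a}; FIRST(ε) = {ε}
FIRST(A) = {a, ε}


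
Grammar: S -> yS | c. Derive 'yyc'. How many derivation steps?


Derivation: S => yS => yyS => yyc
Steps: 3


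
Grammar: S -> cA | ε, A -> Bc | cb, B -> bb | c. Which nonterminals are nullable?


A nonterminal is nullable iff some alternative derives ε (directly, or every symbol in it is nullable)
Nullable: {S}


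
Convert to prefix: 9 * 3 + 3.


left-to-right (same/higher precedence on left): tree is (+ (* 9 3) 3)
Prefix: + * 9 3 3


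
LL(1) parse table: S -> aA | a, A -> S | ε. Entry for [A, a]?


For [A, a]: 'a' ∈ FIRST(S)
Entry: A -> S


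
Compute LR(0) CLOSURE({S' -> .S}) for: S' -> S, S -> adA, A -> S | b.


Start: S' -> .S
For each item with dot before a nonterminal B, add B -> .γ for every B-production
Closure: [S' -> .S, S -> .adA]


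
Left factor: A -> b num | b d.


Common prefix: 'b'
Factored: A -> b A', A' -> num | d


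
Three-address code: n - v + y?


Break into single-operator statements:
t1 = n - v
t2 = t1 + y


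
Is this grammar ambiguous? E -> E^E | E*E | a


'a^a*a' has two parse trees (no precedence encoded between ^ and *)
Ambiguous


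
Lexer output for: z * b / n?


Scan left to right, longest-match per lexeme
Tokens: ID(z), OP(*), ID(b), OP(/), ID(n)


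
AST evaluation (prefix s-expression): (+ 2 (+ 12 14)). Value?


Evaluate inner: (+ 12 14) = 26
Evaluate root: (+ 2 26) = 28
Result: 28


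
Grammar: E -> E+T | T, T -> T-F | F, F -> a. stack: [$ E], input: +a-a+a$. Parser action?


shift '+' to continue E -> E+T
Action: shift


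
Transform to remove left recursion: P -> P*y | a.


Left-recursive alternatives: P*y; non-recursive: a
Introduce P': P -> aP', P' -> *yP' | ε


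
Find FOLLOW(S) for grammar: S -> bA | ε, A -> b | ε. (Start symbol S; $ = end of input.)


$ ∈ FOLLOW(S). For each A -> αBβ: add FIRST(β)\{ε} to FOLLOW(B); if β nullable, add FOLLOW(A).
FOLLOW(S) = {$}


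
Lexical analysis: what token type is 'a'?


Pattern: letter/underscore followed by alphanumerics, not a keyword
Type: IDENTIFIER


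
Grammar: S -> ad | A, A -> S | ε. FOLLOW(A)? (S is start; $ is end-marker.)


$ ∈ FOLLOW(S). For each A -> αBβ: add FIRST(β)\{ε} to FOLLOW(B); if β nullable, add FOLLOW(A).
FOLLOW(A) = {$}


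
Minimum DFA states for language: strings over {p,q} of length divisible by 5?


Track length mod 5: states 0..4, accept at 0
Minimal DFA: 5 states


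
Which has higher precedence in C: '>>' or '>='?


'>>' is shift (level 8); '>=' is relational (level 7)
Higher level binds tighter
'>>' has higher precedence than '>='


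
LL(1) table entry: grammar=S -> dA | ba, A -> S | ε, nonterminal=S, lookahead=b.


For [S, b]: 'b' ∈ FIRST(ba)
Entry: S -> ba


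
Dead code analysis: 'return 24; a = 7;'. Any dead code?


statement follows a return and is unreachable
Dead: 'a = 7'


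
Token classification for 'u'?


Pattern: letter/underscore followed by alphanumerics, not a keyword
Type: IDENTIFIER


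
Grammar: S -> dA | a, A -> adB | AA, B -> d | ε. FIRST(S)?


Per alternative of S: FIRST(dA) = {d}; FIRST(a) = {a}
FIRST(S) = {a, d}


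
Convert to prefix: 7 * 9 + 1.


left-to-right (same/higher precedence on left): tree is (+ (* 7 9) 1)
Prefix: + * 7 9 1


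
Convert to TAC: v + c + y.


Break into single-operator statements:
t1 = v + c
t2 = t1 + y


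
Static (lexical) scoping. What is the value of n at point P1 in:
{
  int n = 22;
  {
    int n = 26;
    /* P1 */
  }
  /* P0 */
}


n declared in the same block as P1
n = 26


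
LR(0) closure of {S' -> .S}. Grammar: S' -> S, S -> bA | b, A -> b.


Start: S' -> .S
For each item with dot before a nonterminal B, add B -> .γ for every B-production
Closure: [S' -> .S, S -> .bA, S -> .b]


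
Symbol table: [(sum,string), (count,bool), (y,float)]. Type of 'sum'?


Lookup 'sum' → type string


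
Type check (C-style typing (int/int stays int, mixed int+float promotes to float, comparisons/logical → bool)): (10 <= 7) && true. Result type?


Operand types: bool && bool
Rule: logical operators take bool operands and yield bool
Result type: bool


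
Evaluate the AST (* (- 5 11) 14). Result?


Evaluate inner: (- 5 11) = -6
Evaluate root: (* -6 14) = -84
Result: -84


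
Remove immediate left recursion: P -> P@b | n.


Left-recursive alternatives: P@b; non-recursive: n
Introduce P': P -> nP', P' -> @bP' | ε


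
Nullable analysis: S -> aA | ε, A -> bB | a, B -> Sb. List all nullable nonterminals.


A nonterminal is nullable iff some alternative derives ε (directly, or every symbol in it is nullable)
Nullable: {S}


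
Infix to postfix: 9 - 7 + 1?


Left to right (same or higher precedence on left)
Postfix: 9 7 - 1 +


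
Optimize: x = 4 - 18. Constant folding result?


4 - 18 = -14 at compile time
Optimized: x = -14


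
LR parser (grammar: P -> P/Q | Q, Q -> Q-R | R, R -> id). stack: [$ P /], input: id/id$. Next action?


no handle ('P/' is not any RHS); shift 'id'
Action: shift


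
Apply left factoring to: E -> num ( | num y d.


Common prefix: 'num'
Factored: E -> num E', E' -> ( | y d


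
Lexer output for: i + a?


Scan left to right, longest-match per lexeme
Tokens: ID(i), OP(+), ID(a)


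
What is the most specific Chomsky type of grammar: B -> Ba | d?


Left-linear: every RHS is a terminal or one nonterminal followed by a terminal
Classification: Type 3 (Regular)


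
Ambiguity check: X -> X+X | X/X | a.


'a+a/a' has two parse trees (no precedence encoded between + and /)
Ambiguous


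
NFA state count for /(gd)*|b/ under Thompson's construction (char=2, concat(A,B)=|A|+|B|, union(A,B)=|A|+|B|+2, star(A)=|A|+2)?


Syntax tree has 3 char leaf(s), 1 union(s), 1 star(s)
chars contribute 3×2 = 6; each union adds +2; each star adds +2
Total: 6 + 2 + 2 = 10 states


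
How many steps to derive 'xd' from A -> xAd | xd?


Derivation: A => xd
Steps: 1


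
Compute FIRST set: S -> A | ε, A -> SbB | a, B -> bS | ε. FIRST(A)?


Per alternative of A: FIRST(SbB) = {a, b}; FIRST(a) = {a}
FIRST(A) = {a, b}


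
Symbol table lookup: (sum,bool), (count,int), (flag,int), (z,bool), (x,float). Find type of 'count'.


Lookup 'count' → type int


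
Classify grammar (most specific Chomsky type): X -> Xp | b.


Left-linear: every RHS is a terminal or one nonterminal followed by a terminal
Classification: Type 3 (Regular)


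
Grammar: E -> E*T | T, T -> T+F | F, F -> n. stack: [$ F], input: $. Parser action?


'F' (not preceded by T+) is the handle for T -> F
Action: reduce (T -> F)


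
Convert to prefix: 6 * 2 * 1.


left-to-right (same/higher precedence on left): tree is (* (* 6 2) 1)
Prefix: * * 6 2 1


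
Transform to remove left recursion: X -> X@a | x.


Left-recursive alternatives: X@a; non-recursive: x
Introduce X': X -> xX', X' -> @aX' | ε


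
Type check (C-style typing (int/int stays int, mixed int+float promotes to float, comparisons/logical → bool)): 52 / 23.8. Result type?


Operand types: int / float
Rule: mixed int/float promotes to float; int/int stays int
Result type: float


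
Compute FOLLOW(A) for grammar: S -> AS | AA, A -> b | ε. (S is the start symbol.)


$ ∈ FOLLOW(S). For each A -> αBβ: add FIRST(β)\{ε} to FOLLOW(B); if β nullable, add FOLLOW(A).
FOLLOW(A) = {$, b}


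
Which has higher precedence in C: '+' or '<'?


'+' is additive (level 9); '<' is relational (level 7)
Higher level binds tighter
'+' has higher precedence than '<'


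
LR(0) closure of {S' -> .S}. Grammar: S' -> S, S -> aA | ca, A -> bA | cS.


Start: S' -> .S
For each item with dot before a nonterminal B, add B -> .γ for every B-production
Closure: [S' -> .S, S -> .aA, S -> .ca]


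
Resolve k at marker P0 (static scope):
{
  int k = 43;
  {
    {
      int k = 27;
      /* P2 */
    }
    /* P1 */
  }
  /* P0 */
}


k declared in the same block as P0
k = 43


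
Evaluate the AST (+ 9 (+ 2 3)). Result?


Evaluate inner: (+ 2 3) = 5
Evaluate root: (+ 9 5) = 14
Result: 14


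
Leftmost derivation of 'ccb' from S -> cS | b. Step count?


Derivation: S => cS => ccS => ccb
Steps: 3


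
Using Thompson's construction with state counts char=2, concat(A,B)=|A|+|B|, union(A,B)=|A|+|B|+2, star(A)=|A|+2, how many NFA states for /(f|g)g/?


Syntax tree has 3 char leaf(s), 1 union(s), 0 star(s)
chars contribute 3×2 = 6; each union adds +2; each star adds +2
Total: 6 + 2 + 0 = 8 states


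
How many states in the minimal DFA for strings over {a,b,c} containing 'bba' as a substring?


KMP-style automaton: 3 progress states + 1 absorbing accept = 4
Minimal DFA: 4 states


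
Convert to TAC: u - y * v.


Break into single-operator statements:
t1 = y * v
t2 = u - t1


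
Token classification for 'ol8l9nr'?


Pattern: letter/underscore followed by alphanumerics, not a keyword
Type: IDENTIFIER


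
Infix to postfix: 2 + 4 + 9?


Left to right (same or higher precedence on left)
Postfix: 2 4 + 9 +


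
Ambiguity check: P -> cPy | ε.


balanced c^n…y^n: each string has a unique parse
Unambiguous


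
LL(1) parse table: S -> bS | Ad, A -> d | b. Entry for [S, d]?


For [S, d]: 'd' ∈ FIRST(Ad)
Entry: S -> Ad


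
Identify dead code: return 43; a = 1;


statement follows a return and is unreachable
Dead: 'a = 1'


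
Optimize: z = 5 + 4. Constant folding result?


5 + 4 = 9 at compile time
Optimized: z = 9


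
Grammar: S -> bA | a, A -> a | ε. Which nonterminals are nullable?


A nonterminal is nullable iff some alternative derives ε (directly, or every symbol in it is nullable)
Nullable: {A}


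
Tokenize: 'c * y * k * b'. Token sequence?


Scan left to right, longest-match per lexeme
Tokens: ID(c), OP(*), ID(y), OP(*), ID(k), OP(*), ID(b)


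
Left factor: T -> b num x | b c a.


Common prefix: 'b'
Factored: T -> b T', T' -> num x | c a


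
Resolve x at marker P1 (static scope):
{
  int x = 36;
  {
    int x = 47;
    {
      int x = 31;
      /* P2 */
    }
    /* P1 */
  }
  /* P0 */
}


x declared in the same block as P1
x = 47


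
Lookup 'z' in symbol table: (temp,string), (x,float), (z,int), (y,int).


Lookup 'z' → type int


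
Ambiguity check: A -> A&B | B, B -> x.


precedence layered via separate nonterminal B: deterministic
Unambiguous


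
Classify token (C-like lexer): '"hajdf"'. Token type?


Pattern: double-quoted sequence
Type: STRING_LITERAL


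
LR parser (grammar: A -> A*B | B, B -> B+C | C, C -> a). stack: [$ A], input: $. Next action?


start symbol A on stack, input exhausted
Action: accept


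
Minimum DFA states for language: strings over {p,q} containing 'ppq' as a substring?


KMP-style automaton: 3 progress states + 1 absorbing accept = 4
Minimal DFA: 4 states


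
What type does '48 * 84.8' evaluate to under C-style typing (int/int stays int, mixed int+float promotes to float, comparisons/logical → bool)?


Operand types: int * float
Rule: mixed int/float promotes to float; int/int stays int
Result type: float


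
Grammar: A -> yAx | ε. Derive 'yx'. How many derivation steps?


Derivation: A => yAx => yx
Steps: 2


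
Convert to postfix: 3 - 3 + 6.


Left to right (same or higher precedence on left)
Postfix: 3 3 - 6 +


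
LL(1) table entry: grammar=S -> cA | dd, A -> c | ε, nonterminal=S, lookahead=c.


For [S, c]: 'c' ∈ FIRST(cA)
Entry: S -> cA


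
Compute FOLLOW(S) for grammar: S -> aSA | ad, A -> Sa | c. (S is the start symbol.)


$ ∈ FOLLOW(S). For each A -> αBβ: add FIRST(β)\{ε} to FOLLOW(B); if β nullable, add FOLLOW(A).
FOLLOW(S) = {$, a, c}


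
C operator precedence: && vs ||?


'&&' is logical AND (level 2); '||' is logical OR (level 1)
Higher level binds tighter
'&&' has higher precedence than '||'


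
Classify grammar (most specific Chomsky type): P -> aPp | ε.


Single nonterminal LHS, but a^n p^n is not regular
Classification: Type 2 (Context-Free)


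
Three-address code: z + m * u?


Break into single-operator statements:
t1 = m * u
t2 = z + t1


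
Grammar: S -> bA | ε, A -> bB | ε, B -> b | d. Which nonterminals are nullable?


A nonterminal is nullable iff some alternative derives ε (directly, or every symbol in it is nullable)
Nullable: {A, S}


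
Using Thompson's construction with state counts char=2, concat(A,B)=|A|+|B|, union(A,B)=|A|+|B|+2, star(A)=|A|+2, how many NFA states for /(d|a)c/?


Syntax tree has 3 char leaf(s), 1 union(s), 0 star(s)
chars contribute 3×2 = 6; each union adds +2; each star adds +2
Total: 6 + 2 + 0 = 8 states


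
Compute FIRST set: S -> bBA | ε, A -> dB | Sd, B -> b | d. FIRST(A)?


Per alternative of A: FIRST(dB) = {d}; FIRST(Sd) = {b, d}
FIRST(A) = {b, d}


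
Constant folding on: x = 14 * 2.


14 * 2 = 28 at compile time
Optimized: x = 28


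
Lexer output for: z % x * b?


Scan left to right, longest-match per lexeme
Tokens: ID(z), OP(%), ID(x), OP(*), ID(b)


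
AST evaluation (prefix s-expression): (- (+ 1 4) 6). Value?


Evaluate inner: (+ 1 4) = 5
Evaluate root: (- 5 6) = -1
Result: -1


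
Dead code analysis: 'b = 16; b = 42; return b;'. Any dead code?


first assignment to b is overwritten before any read
Dead: 'b = 16'


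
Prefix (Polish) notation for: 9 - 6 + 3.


left-to-right (same/higher precedence on left): tree is (+ (- 9 6) 3)
Prefix: + - 9 6 3


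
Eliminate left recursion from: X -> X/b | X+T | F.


Left-recursive alternatives: X/b, X+T; non-recursive: F
Introduce X': X -> FX', X' -> /bX' | +TX' | ε


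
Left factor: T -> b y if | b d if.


Common prefix: 'b'
Factored: T -> b T', T' -> y if | d if


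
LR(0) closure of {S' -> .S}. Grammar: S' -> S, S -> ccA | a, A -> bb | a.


Start: S' -> .S
For each item with dot before a nonterminal B, add B -> .γ for every B-production
Closure: [S' -> .S, S -> .ccA, S -> .a]


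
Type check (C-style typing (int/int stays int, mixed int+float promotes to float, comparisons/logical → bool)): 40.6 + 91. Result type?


Operand types: float + int
Rule: mixed int/float promotes to float; int/int stays int
Result type: float


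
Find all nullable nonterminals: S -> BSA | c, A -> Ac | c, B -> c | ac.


A nonterminal is nullable iff some alternative derives ε (directly, or every symbol in it is nullable)
Nullable: {}


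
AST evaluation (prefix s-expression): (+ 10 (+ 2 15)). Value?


Evaluate inner: (+ 2 15) = 17
Evaluate root: (+ 10 17) = 27
Result: 27


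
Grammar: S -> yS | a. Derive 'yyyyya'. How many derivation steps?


Derivation: S => yS => yyS => yyyS => yyyyS => yyyyyS => yyyyya
Steps: 6


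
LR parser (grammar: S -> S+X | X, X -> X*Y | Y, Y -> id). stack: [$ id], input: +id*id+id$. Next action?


'id' on top is the handle for Y -> id
Action: reduce (Y -> id)


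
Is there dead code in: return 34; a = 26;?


statement follows a return and is unreachable
Dead: 'a = 26'


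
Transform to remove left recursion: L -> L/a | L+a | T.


Left-recursive alternatives: L/a, L+a; non-recursive: T
Introduce L': L -> TL', L' -> /aL' | +aL' | ε


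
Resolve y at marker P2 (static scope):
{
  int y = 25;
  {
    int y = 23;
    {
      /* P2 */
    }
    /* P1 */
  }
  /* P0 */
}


P2's block does not declare y; resolves to the enclosing declaration at depth 1
y = 23


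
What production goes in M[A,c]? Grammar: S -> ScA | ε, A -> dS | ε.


For [A, c]: ε is nullable and 'c' ∈ FOLLOW(A)
Entry: A -> ε


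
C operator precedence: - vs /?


'/' is multiplicative (level 10); '-' is additive (level 9)
Higher level binds tighter
'/' has higher precedence than '-'


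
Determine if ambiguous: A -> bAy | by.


balanced b^n…y^n: each string has a unique parse
Unambiguous


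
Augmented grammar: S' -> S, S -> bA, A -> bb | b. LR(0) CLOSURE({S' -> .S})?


Start: S' -> .S
For each item with dot before a nonterminal B, add B -> .γ for every B-production
Closure: [S' -> .S, S -> .bA]


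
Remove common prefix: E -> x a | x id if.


Common prefix: 'x'
Factored: E -> x E', E' -> a | id if


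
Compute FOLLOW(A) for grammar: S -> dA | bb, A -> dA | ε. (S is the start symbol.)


$ ∈ FOLLOW(S). For each A -> αBβ: add FIRST(β)\{ε} to FOLLOW(B); if β nullable, add FOLLOW(A).
FOLLOW(A) = {$}


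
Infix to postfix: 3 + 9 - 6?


Left to right (same or higher precedence on left)
Postfix: 3 9 + 6 -


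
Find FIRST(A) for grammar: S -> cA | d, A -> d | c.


Per alternative of A: FIRST(d) = {d}; FIRST(c) = {c}
FIRST(A) = {c, d}


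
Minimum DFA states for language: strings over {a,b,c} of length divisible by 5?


Track length mod 5: states 0..4, accept at 0
Minimal DFA: 5 states


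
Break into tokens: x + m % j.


Scan left to right, longest-match per lexeme
Tokens: ID(x), OP(+), ID(m), OP(%), ID(j)


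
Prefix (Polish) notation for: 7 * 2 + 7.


left-to-right (same/higher precedence on left): tree is (+ (* 7 2) 7)
Prefix: + * 7 2 7


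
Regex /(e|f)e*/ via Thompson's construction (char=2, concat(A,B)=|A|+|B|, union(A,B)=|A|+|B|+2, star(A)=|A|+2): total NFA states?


Syntax tree has 3 char leaf(s), 1 union(s), 1 star(s)
chars contribute 3×2 = 6; each union adds +2; each star adds +2
Total: 6 + 2 + 2 = 10 states


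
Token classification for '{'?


Pattern: delimiter/punctuation
Type: PUNCTUATION


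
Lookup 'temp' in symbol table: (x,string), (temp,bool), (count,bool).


Lookup 'temp' → type bool


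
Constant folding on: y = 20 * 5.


20 * 5 = 100 at compile time
Optimized: y = 100


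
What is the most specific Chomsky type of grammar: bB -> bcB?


LHS has context (more than one symbol) and |LHS| ≤ |RHS|
Classification: Type 1 (Context-Sensitive)


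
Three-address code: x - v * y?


Break into single-operator statements:
t1 = v * y
t2 = x - t1


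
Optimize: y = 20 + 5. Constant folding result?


20 + 5 = 25 at compile time
Optimized: y = 25


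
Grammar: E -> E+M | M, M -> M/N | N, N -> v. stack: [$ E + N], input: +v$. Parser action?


'N' (not preceded by M/) is the handle for M -> N
Action: reduce (M -> N)


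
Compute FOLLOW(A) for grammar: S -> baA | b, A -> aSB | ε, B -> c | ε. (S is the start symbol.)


$ ∈ FOLLOW(S). For each A -> αBβ: add FIRST(β)\{ε} to FOLLOW(B); if β nullable, add FOLLOW(A).
FOLLOW(A) = {$, c}


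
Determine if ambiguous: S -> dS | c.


right-linear, alternatives start with distinct terminals 'd' vs 'c': unique leftmost derivation
Unambiguous


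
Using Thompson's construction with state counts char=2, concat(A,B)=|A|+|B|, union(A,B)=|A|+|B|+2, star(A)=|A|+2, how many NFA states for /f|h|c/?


Syntax tree has 3 char leaf(s), 2 union(s), 0 star(s)
chars contribute 3×2 = 6; each union adds +2; each star adds +2
Total: 6 + 4 + 0 = 10 states


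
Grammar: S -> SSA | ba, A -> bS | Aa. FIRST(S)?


Per alternative of S: FIRST(SSA) = {b}; FIRST(ba) = {b}
FIRST(S) = {b}


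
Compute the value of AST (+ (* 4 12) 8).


Evaluate inner: (* 4 12) = 48
Evaluate root: (+ 48 8) = 56
Result: 56


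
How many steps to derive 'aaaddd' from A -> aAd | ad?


Derivation: A => aAd => aaAdd => aaaddd
Steps: 3


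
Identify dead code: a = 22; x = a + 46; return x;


a is read by x's definition; x is returned
No dead code


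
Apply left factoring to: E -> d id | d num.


Common prefix: 'd'
Factored: E -> d E', E' -> id | num


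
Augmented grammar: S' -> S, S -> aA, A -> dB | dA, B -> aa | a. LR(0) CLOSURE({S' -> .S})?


Start: S' -> .S
For each item with dot before a nonterminal B, add B -> .γ for every B-production
Closure: [S' -> .S, S -> .aA]


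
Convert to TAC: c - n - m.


Break into single-operator statements:
t1 = c - n
t2 = t1 - m


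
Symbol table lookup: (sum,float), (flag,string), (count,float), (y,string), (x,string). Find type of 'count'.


Lookup 'count' → type float


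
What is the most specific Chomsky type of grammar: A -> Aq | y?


Left-linear: every RHS is a terminal or one nonterminal followed by a terminal
Classification: Type 3 (Regular)


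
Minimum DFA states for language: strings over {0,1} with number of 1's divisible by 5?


Track (count of 1) mod 5: states 0..4, accept at 0
Minimal DFA: 5 states


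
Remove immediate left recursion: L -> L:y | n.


Left-recursive alternatives: L:y; non-recursive: n
Introduce L': L -> nL', L' -> :yL' | ε


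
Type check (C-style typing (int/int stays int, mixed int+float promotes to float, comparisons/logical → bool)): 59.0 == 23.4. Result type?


Operand types: float == float
Rule: comparison yields bool
Result type: bool


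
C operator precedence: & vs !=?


'!=' is equality (level 6); '&' is bitwise AND (level 5)
Higher level binds tighter
'!=' has higher precedence than '&'


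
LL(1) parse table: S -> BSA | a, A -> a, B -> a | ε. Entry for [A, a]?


For [A, a]: 'a' ∈ FIRST(a)
Entry: A -> a


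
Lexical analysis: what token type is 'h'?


Pattern: letter/underscore followed by alphanumerics, not a keyword
Type: IDENTIFIER


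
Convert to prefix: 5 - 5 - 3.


left-to-right (same/higher precedence on left): tree is (- (- 5 5) 3)
Prefix: - - 5 5 3


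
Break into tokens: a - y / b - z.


Scan left to right, longest-match per lexeme
Tokens: ID(a), OP(-), ID(y), OP(/), ID(b), OP(-), ID(z)


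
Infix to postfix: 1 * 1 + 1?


Left to right (same or higher precedence on left)
Postfix: 1 1 * 1 +


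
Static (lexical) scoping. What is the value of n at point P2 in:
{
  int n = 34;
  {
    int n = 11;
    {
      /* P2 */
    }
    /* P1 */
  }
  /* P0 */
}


P2's block does not declare n; resolves to the enclosing declaration at depth 1
n = 11


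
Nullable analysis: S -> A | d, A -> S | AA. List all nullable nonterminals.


A nonterminal is nullable iff some alternative derives ε (directly, or every symbol in it is nullable)
Nullable: {}


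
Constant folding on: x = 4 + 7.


4 + 7 = 11 at compile time
Optimized: x = 11


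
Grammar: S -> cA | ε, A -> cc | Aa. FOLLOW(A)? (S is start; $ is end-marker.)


$ ∈ FOLLOW(S). For each A -> αBβ: add FIRST(β)\{ε} to FOLLOW(B); if β nullable, add FOLLOW(A).
FOLLOW(A) = {$, a}


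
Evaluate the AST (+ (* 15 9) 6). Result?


Evaluate inner: (* 15 9) = 135
Evaluate root: (+ 135 6) = 141
Result: 141


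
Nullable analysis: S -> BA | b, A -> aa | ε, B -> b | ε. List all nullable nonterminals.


A nonterminal is nullable iff some alternative derives ε (directly, or every symbol in it is nullable)
Nullable: {A, B, S}


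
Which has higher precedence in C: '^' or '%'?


'%' is multiplicative (level 10); '^' is bitwise XOR (level 4)
Higher level binds tighter
'%' has higher precedence than '^'


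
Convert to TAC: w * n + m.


Break into single-operator statements:
t1 = w * n
t2 = t1 + m


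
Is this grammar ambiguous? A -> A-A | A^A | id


'id-id^id' has two parse trees (no precedence encoded between - and ^)
Ambiguous
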